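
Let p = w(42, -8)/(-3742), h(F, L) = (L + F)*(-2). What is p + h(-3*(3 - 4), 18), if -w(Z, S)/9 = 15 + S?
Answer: -157101/3742 ≈ -41.983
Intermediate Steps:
w(Z, S) = -135 - 9*S (w(Z, S) = -9*(15 + S) = -135 - 9*S)
h(F, L) = -2*F - 2*L (h(F, L) = (F + L)*(-2) = -2*F - 2*L)
p = 63/3742 (p = (-135 - 9*(-8))/(-3742) = (-135 + 72)*(-1/3742) = -63*(-1/3742) = 63/3742 ≈ 0.016836)
p + h(-3*(3 - 4), 18) = 63/3742 + (-(-6)*(3 - 4) - 2*18) = 63/3742 + (-(-6)*(-1) - 36) = 63/3742 + (-2*3 - 36) = 63/3742 + (-6 - 36) = 63/3742 - 42 = -157101/3742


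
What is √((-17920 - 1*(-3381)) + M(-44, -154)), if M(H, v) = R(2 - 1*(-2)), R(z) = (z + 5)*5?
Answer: I*√14494 ≈ 120.39*I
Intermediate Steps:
R(z) = 25 + 5*z (R(z) = (5 + z)*5 = 25 + 5*z)
M(H, v) = 45 (M(H, v) = 25 + 5*(2 - 1*(-2)) = 25 + 5*(2 + 2) = 25 + 5*4 = 25 + 20 = 45)
√((-17920 - 1*(-3381)) + M(-44, -154)) = √((-17920 - 1*(-3381)) + 45) = √((-17920 + 3381) + 45) = √(-14539 + 45) = √(-14494) = I*√14494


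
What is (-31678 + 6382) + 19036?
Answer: -6260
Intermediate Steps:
(-31678 + 6382) + 19036 = -25296 + 19036 = -6260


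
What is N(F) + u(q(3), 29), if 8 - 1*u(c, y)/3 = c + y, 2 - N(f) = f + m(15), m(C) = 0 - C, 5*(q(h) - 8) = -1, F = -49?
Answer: -102/5 ≈ -20.400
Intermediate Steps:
q(h) = 39/5 (q(h) = 8 + (⅕)*(-1) = 8 - ⅕ = 39/5)
m(C) = -C
N(f) = 17 - f (N(f) = 2 - (f - 1*15) = 2 - (f - 15) = 2 - (-15 + f) = 2 + (15 - f) = 17 - f)
u(c, y) = 24 - 3*c - 3*y (u(c, y) = 24 - 3*(c + y) = 24 + (-3*c - 3*y) = 24 - 3*c - 3*y)
N(F) + u(q(3), 29) = (17 - 1*(-49)) + (24 - 3*39/5 - 3*29) = (17 + 49) + (24 - 117/5 - 87) = 66 - 432/5 = -102/5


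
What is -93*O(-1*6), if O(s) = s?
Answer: 558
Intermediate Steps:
-93*O(-1*6) = -(-93)*6 = -93*(-6) = 558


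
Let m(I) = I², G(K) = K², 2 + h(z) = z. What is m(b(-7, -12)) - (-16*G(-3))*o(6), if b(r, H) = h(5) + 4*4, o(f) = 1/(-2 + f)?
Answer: 397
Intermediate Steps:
h(z) = -2 + z
b(r, H) = 19 (b(r, H) = (-2 + 5) + 4*4 = 3 + 16 = 19)
m(b(-7, -12)) - (-16*G(-3))*o(6) = 19² - (-16*(-3)²)/(-2 + 6) = 361 - (-16*9)/4 = 361 - (-144)/4 = 361 - 1*(-36) = 361 + 36 = 397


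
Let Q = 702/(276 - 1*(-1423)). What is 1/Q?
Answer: 1699/702 ≈ 2.4202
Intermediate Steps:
Q = 702/1699 (Q = 702/(276 + 1423) = 702/1699 ≈ 0.41318)
1/Q = 1/(702/1699) = 1699/702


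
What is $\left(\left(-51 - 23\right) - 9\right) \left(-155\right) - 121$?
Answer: $12744$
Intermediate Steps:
$\left(\left(-51 - 23\right) - 9\right) \left(-155\right) - 121 = \left(-74 - 9\right) \left(-155\right) - 121 = \left(-83\right) \left(-155\right) - 121 = 12865 - 121 = 12744$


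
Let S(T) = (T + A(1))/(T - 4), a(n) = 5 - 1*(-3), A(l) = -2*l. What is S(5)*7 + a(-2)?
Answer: 29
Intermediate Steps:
a(n) = 8 (a(n) = 5 + 3 = 8)
S(T) = (-2 + T)/(-4 + T) (S(T) = (T - 2*1)/(T - 4) = (T - 2)/(-4 + T) = (-2 + T)/(-4 + T))
S(5)*7 + a(-2) = ((-2 + 5)/(-4 + 5))*7 + 8 = (3/1)*7 + 8 = (1*3)*7 + 8 = 3*7 + 8 = 21 + 8 = 29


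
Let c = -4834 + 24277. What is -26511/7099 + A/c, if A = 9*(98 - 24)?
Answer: -170241813/46008619 ≈ -3.7002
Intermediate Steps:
A = 666 (A = 9*74 = 666)
c = 19443
-26511/7099 + A/c = -26511/7099 + 666/19443 = -26511*1/7099 + 666*(1/19443) = -26511/7099 + 222/6481 = -170241813/46008619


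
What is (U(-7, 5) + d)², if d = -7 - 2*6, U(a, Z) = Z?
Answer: 196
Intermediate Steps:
d = -19 (d = -7 - 12 = -19)
(U(-7, 5) + d)² = (5 - 19)² = (-14)² = 196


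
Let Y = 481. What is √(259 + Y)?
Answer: 2*√185 ≈ 27.203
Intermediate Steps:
√(259 + Y) = √(259 + 481) = √740 = 2*√185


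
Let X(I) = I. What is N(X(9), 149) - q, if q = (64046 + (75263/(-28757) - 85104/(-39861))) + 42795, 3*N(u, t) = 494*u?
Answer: -13418961597692/127364753 ≈ -1.0536e+5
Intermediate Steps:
N(u, t) = 494*u/3 (N(u, t) = (494*u)/3 = 494*u/3)
q = 13607716161638/127364753 (q = (64046 + (75263*(-1/28757) - 85104*(-1/39861))) + 42795 = (64046 + (-75263/28757 + 9456/4429)) + 42795 = (64046 - 61413635/127364753) + 42795 = 8157141557003/127364753 + 42795 = 13607716161638/127364753 ≈ 1.0684e+5)
N(X(9), 149) - q = (494/3)*9 - 1*13607716161638/127364753 = 1482 - 13607716161638/127364753 = -13418961597692/127364753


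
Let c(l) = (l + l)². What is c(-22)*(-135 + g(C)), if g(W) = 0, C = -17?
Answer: -261360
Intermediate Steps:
c(l) = 4*l² (c(l) = (2*l)² = 4*l²)
c(-22)*(-135 + g(C)) = (4*(-22)²)*(-135 + 0) = (4*484)*(-135) = 1936*(-135) = -261360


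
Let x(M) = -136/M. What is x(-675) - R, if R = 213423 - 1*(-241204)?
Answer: -306873089/675 ≈ -4.5463e+5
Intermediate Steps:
R = 454627 (R = 213423 + 241204 = 454627)
x(-675) - R = -136/(-675) - 1*454627 = -136*(-1/675) - 454627 = 136/675 - 454627 = -306873089/675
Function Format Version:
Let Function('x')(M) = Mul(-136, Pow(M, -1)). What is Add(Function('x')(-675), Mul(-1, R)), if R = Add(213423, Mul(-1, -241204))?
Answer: Rational(-306873089, 675) ≈ -4.5463e+5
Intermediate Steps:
R = 454627 (R = Add(213423, 241204) = 454627)
Add(Function('x')(-675), Mul(-1, R)) = Add(Mul(-136, Pow(-675, -1)), Mul(-1, 454627)) = Add(Mul(-136, Rational(-1, 675)), -454627) = Add(Rational(136, 675), -454627) = Rational(-306873089, 675)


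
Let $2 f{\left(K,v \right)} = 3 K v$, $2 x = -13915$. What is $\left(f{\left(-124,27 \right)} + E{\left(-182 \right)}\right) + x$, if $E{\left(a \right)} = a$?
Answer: $- \frac{24323}{2} \approx -12162.0$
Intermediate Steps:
$x = - \frac{13915}{2}$ ($x = \frac{1}{2} \left(-13915\right) = - \frac{13915}{2} \approx -6957.5$)
$f{\left(K,v \right)} = \frac{3 K v}{2}$
$\left(f{\left(-124,27 \right)} + E{\left(-182 \right)}\right) + x = \left(\frac{3}{2} \left(-124\right) 27 - 182\right) - \frac{13915}{2} = \left(-5022 - 182\right) - \frac{13915}{2} = -5204 - \frac{13915}{2} = - \frac{24323}{2}$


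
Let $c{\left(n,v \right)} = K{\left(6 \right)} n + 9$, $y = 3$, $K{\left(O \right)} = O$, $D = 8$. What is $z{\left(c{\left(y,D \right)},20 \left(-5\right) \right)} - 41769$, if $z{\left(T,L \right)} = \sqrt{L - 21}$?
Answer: $-41769 + 11 i \approx -41769.0 + 11.0 i$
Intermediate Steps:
$c{\left(n,v \right)} = 9 + 6 n$ ($c{\left(n,v \right)} = 6 n + 9 = 9 + 6 n$)
$z{\left(T,L \right)} = \sqrt{-21 + L}$
$z{\left(c{\left(y,D \right)},20 \left(-5\right) \right)} - 41769 = \sqrt{-21 + 20 \left(-5\right)} - 41769 = \sqrt{-21 - 100} - 41769 = \sqrt{-121} - 41769 = 11 i - 41769 = -41769 + 11 i$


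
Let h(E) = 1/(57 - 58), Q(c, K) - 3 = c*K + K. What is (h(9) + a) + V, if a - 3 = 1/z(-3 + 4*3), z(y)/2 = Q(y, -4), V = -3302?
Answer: -244201/74 ≈ -3300.0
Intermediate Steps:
Q(c, K) = 3 + K + K*c (Q(c, K) = 3 + (c*K + K) = 3 + (K*c + K) = 3 + (K + K*c) = 3 + K + K*c)
z(y) = -2 - 8*y (z(y) = 2*(3 - 4 - 4*y) = 2*(-1 - 4*y) = -2 - 8*y)
h(E) = -1 (h(E) = 1/(-1) = -1)
a = 221/74 (a = 3 + 1/(-2 - 8*(-3 + 4*3)) = 3 + 1/(-2 - 8*(-3 + 12)) = 3 + 1/(-2 - 8*9) = 3 + 1/(-2 - 72) = 3 + 1/(-74) = 3 - 1/74 = 221/74 ≈ 2.9865)
(h(9) + a) + V = (-1 + 221/74) - 3302 = 147/74 - 3302 = -244201/74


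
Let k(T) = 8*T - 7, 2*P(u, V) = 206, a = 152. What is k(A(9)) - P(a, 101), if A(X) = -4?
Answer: -142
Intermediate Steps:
P(u, V) = 103 (P(u, V) = (1/2)*206 = 103)
k(T) = -7 + 8*T
k(A(9)) - P(a, 101) = (-7 + 8*(-4)) - 1*103 = (-7 - 32) - 103 = -39 - 103 = -142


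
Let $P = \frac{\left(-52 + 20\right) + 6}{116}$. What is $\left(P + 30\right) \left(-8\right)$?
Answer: $- \frac{6908}{29} \approx -238.21$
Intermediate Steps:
$P = - \frac{13}{58}$ ($P = \left(-32 + 6\right) \frac{1}{116} = \left(-26\right) \frac{1}{116} = - \frac{13}{58} \approx -0.22414$)
$\left(P + 30\right) \left(-8\right) = \left(- \frac{13}{58} + 30\right) \left(-8\right) = \frac{1727}{58} \left(-8\right) = - \frac{6908}{29}$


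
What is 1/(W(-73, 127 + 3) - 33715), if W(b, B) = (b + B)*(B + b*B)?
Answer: -1/567235 ≈ -1.7629e-6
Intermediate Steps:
W(b, B) = (B + b)*(B + B*b)
1/(W(-73, 127 + 3) - 33715) = 1/((127 + 3)*((127 + 3) - 73 + (-73)² + (127 + 3)*(-73)) - 33715) = 1/(130*(130 - 73 + 5329 + 130*(-73)) - 33715) = 1/(130*(130 - 73 + 5329 - 9490) - 33715) = 1/(130*(-4104) - 33715) = 1/(-533520 - 33715) = 1/(-567235) = -1/567235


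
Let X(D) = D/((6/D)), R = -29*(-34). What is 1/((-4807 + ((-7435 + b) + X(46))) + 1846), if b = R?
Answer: -3/27172 ≈ -0.00011041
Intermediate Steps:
R = 986
X(D) = D²/6 (X(D) = D*(D/6) = D²/6)
b = 986
1/((-4807 + ((-7435 + b) + X(46))) + 1846) = 1/((-4807 + ((-7435 + 986) + (⅙)*46²)) + 1846) = 1/((-4807 + (-6449 + (⅙)*2116)) + 1846) = 1/((-4807 + (-6449 + 1058/3)) + 1846) = 1/((-4807 - 18289/3) + 1846) = 1/(-32710/3 + 1846) = 1/(-27172/3) = -3/27172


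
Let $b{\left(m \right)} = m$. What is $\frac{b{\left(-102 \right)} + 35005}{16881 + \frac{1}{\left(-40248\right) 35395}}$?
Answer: $\frac{49722044537880}{24048300542759} \approx 2.0676$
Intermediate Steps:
$\frac{b{\left(-102 \right)} + 35005}{16881 + \frac{1}{\left(-40248\right) 35395}} = \frac{-102 + 35005}{16881 + \frac{1}{\left(-40248\right) 35395}} = \frac{34903}{16881 - \frac{1}{1424577960}} = \frac{34903}{\frac{24048300542759}{1424577960}} = 34903 \cdot \frac{1424577960}{24048300542759} = \frac{49722044537880}{24048300542759}$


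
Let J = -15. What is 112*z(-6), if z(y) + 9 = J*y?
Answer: 9072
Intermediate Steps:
z(y) = -9 - 15*y
112*z(-6) = 112*(-9 - 15*(-6)) = 112*(-9 + 90) = 112*81 = 9072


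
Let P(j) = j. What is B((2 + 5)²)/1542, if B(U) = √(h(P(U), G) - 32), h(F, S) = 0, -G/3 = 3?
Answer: 2*I*√2/771 ≈ 0.0036685*I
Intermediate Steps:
G = -9 (G = -3*3 = -9)
B(U) = 4*I*√2 (B(U) = √(0 - 32) = √(-32) = 4*I*√2)
B((2 + 5)²)/1542 = (4*I*√2)/1542 = (4*I*√2)*(1/1542) = 2*I*√2/771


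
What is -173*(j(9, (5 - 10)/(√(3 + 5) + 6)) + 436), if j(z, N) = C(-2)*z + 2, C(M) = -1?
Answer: -74217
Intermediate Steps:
j(z, N) = 2 - z (j(z, N) = -z + 2 = 2 - z)
-173*(j(9, (5 - 10)/(√(3 + 5) + 6)) + 436) = -173*((2 - 1*9) + 436) = -173*((2 - 9) + 436) = -173*(-7 + 436) = -173*429 = -74217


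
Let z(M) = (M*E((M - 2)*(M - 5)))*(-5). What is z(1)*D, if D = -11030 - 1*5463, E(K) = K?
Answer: 329860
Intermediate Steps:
D = -16493 (D = -11030 - 5463 = -16493)
z(M) = -5*M*(-5 + M)*(-2 + M) (z(M) = (M*((M - 2)*(M - 5)))*(-5) = (M*((-2 + M)*(-5 + M)))*(-5) = (M*((-5 + M)*(-2 + M)))*(-5) = (M*(-5 + M)*(-2 + M))*(-5) = -5*M*(-5 + M)*(-2 + M))
z(1)*D = (5*1*(-10 - 1*1**2 + 7*1))*(-16493) = (5*1*(-10 - 1*1 + 7))*(-16493) = (5*1*(-10 - 1 + 7))*(-16493) = (5*1*(-4))*(-16493) = -20*(-16493) = 329860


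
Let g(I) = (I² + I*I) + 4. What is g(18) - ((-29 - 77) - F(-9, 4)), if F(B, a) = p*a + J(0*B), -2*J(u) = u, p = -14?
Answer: 702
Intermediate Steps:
J(u) = -u/2
F(B, a) = -14*a (F(B, a) = -14*a - 0*B = -14*a - ½*0 = -14*a + 0 = -14*a)
g(I) = 4 + 2*I² (g(I) = (I² + I²) + 4 = 2*I² + 4 = 4 + 2*I²)
g(18) - ((-29 - 77) - F(-9, 4)) = (4 + 2*18²) - ((-29 - 77) - (-14)*4) = (4 + 2*324) - (-106 - 1*(-56)) = (4 + 648) - (-106 + 56) = 652 - 1*(-50) = 652 + 50 = 702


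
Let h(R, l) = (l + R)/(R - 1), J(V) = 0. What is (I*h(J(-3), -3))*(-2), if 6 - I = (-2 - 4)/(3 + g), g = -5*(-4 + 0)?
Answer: -864/23 ≈ -37.565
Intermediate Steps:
g = 20 (g = -5*(-4) = 20)
h(R, l) = (R + l)/(-1 + R)
I = 144/23 (I = 6 - (-2 - 4)/(3 + 20) = 6 - (-6)/23 = 6 - 1*(-6/23) = 6 + 6/23 = 144/23 ≈ 6.2609)
(I*h(J(-3), -3))*(-2) = (144*((0 - 3)/(-1 + 0))/23)*(-2) = (144*(-3/(-1))/23)*(-2) = (144*(-1*(-3))/23)*(-2) = ((144/23)*3)*(-2) = (432/23)*(-2) = -864/23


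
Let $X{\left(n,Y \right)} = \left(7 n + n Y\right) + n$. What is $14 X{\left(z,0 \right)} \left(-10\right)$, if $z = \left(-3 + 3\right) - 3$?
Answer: $3360$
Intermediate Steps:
$z = -3$ ($z = 0 - 3 = -3$)
$X{\left(n,Y \right)} = 8 n + Y n$ ($X{\left(n,Y \right)} = \left(7 n + Y n\right) + n = 8 n + Y n$)
$14 X{\left(z,0 \right)} \left(-10\right) = 14 \left(- 3 \left(8 + 0\right)\right) \left(-10\right) = 14 \left(\left(-3\right) 8\right) \left(-10\right) = 14 \left(-24\right) \left(-10\right) = \left(-336\right) \left(-10\right) = 3360$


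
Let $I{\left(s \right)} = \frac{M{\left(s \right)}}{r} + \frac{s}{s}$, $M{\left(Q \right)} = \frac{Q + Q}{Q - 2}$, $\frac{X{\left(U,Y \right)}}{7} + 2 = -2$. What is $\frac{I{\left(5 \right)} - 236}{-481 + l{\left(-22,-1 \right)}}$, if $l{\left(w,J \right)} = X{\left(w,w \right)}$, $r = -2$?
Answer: $\frac{710}{1527} \approx 0.46496$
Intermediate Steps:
$X{\left(U,Y \right)} = -28$ ($X{\left(U,Y \right)} = -14 + 7 \left(-2\right) = -14 - 14 = -28$)
$l{\left(w,J \right)} = -28$
$M{\left(Q \right)} = \frac{2 Q}{-2 + Q}$
$I{\left(s \right)} = 1 - \frac{s}{-2 + s}$ ($I{\left(s \right)} = \frac{2 s \frac{1}{-2 + s}}{-2} + \frac{s}{s} = \frac{2 s}{-2 + s} \left(- \frac{1}{2}\right) + 1 = - \frac{s}{-2 + s} + 1 = 1 - \frac{s}{-2 + s}$)
$\frac{I{\left(5 \right)} - 236}{-481 + l{\left(-22,-1 \right)}} = \frac{- \frac{2}{-2 + 5} - 236}{-481 - 28} = \frac{- \frac{2}{3} - 236}{-509} = \left(\left(-2\right) \frac{1}{3} - 236\right) \left(- \frac{1}{509}\right) = \left(- \frac{2}{3} - 236\right) \left(- \frac{1}{509}\right) = \left(- \frac{710}{3}\right) \left(- \frac{1}{509}\right) = \frac{710}{1527}$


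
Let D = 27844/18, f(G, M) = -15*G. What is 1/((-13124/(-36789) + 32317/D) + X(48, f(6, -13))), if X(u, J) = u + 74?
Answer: 512176458/73368431221 ≈ 0.0069809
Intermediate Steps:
D = 13922/9 (D = 27844*(1/18) = 13922/9 ≈ 1546.9)
X(u, J) = 74 + u
1/((-13124/(-36789) + 32317/D) + X(48, f(6, -13))) = 1/((-13124/(-36789) + 32317/(13922/9)) + (74 + 48)) = 1/((-13124*(-1/36789) + 32317*(9/13922)) + 122) = 1/((13124/36789 + 290853/13922) + 122) = 1/(10882903345/512176458 + 122) = 1/(73368431221/512176458) = 512176458/73368431221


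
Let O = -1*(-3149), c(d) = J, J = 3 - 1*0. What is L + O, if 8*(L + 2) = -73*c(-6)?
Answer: 24957/8 ≈ 3119.6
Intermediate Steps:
J = 3 (J = 3 + 0 = 3)
c(d) = 3
O = 3149
L = -235/8 (L = -2 + (-73*3)/8 = -2 + (1/8)*(-219) = -2 - 219/8 = -235/8 ≈ -29.375)
L + O = -235/8 + 3149 = 24957/8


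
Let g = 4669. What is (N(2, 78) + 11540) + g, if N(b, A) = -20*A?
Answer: 14649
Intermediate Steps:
(N(2, 78) + 11540) + g = (-20*78 + 11540) + 4669 = (-1560 + 11540) + 4669 = 9980 + 4669 = 14649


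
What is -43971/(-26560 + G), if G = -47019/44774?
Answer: 1968757554/1189244459 ≈ 1.6555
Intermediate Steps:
G = -47019/44774 (G = -47019*1/44774 = -47019/44774 ≈ -1.0501)
-43971/(-26560 + G) = -43971/(-26560 - 47019/44774) = -43971/(-1189244459/44774) = -43971*(-44774/1189244459) = 1968757554/1189244459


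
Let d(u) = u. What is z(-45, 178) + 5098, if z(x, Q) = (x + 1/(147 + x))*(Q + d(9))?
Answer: -19891/6 ≈ -3315.2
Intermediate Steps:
z(x, Q) = (9 + Q)*(x + 1/(147 + x)) (z(x, Q) = (x + 1/(147 + x))*(Q + 9) = (x + 1/(147 + x))*(9 + Q) = (9 + Q)*(x + 1/(147 + x)))
z(-45, 178) + 5098 = (9 + 178 + 9*(-45)² + 1323*(-45) + 178*(-45)² + 147*178*(-45))/(147 - 45) + 5098 = (9 + 178 + 9*2025 - 59535 + 178*2025 - 1177470)/102 + 5098 = (9 + 178 + 18225 - 59535 + 360450 - 1177470)/102 + 5098 = (1/102)*(-858143) + 5098 = -50479/6 + 5098 = -19891/6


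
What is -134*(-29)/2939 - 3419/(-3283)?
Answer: 22806179/9648737 ≈ 2.3636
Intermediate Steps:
-134*(-29)/2939 - 3419/(-3283) = 3886*(1/2939) - 3419*(-1/3283) = 3886/2939 + 3419/3283 = 22806179/9648737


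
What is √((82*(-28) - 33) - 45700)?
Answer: I*√48029 ≈ 219.16*I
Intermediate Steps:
√((82*(-28) - 33) - 45700) = √((-2296 - 33) - 45700) = √(-2329 - 45700) = √(-48029) = I*√48029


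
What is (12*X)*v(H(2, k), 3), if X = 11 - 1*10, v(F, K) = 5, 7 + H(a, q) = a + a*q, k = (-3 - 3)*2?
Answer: 60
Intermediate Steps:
k = -12 (k = -6*2 = -12)
H(a, q) = -7 + a + a*q (H(a, q) = -7 + (a + a*q) = -7 + a + a*q)
X = 1 (X = 11 - 10 = 1)
(12*X)*v(H(2, k), 3) = (12*1)*5 = 12*5 = 60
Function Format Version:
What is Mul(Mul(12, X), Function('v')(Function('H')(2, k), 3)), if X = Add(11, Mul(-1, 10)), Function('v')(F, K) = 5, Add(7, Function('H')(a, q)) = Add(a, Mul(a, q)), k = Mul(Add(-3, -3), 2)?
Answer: 60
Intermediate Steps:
k = -12 (k = Mul(-6, 2) = -12)
Function('H')(a, q) = Add(-7, a, Mul(a, q)) (Function('H')(a, q) = Add(-7, Add(a, Mul(a, q))) = Add(-7, a, Mul(a, q)))
X = 1 (X = Add(11, -10) = 1)
Mul(Mul(12, X), Function('v')(Function('H')(2, k), 3)) = Mul(Mul(12, 1), 5) = Mul(12, 5) = 60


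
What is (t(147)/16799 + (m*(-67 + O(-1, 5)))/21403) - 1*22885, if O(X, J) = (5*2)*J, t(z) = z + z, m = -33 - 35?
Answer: -484014887307/21149941 ≈ -22885.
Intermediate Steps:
m = -68
t(z) = 2*z
O(X, J) = 10*J
(t(147)/16799 + (m*(-67 + O(-1, 5)))/21403) - 1*22885 = ((2*147)/16799 - 68*(-67 + 10*5)/21403) - 1*22885 = (294*(1/16799) - 68*(-67 + 50)*(1/21403)) - 22885 = (294/16799 - 68*(-17)*(1/21403)) - 22885 = (294/16799 + 1156*(1/21403)) - 22885 = (294/16799 + 68/1259) - 22885 = 1512478/21149941 - 22885 = -484014887307/21149941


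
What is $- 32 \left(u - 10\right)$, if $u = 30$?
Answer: $-640$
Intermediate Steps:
$- 32 \left(u - 10\right) = - 32 \left(30 - 10\right) = \left(-32\right) 20 = -640$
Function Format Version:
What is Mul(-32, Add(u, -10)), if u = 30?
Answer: -640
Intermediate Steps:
Mul(-32, Add(u, -10)) = Mul(-32, Add(30, -10)) = Mul(-32, 20) = -640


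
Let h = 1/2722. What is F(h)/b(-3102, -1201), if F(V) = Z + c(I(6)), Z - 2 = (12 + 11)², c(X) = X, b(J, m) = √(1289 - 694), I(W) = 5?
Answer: 536*√595/595 ≈ 21.974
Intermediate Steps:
b(J, m) = √595
h = 1/2722 ≈ 0.00036738
Z = 531 (Z = 2 + (12 + 11)² = 2 + 23² = 2 + 529 = 531)
F(V) = 536 (F(V) = 531 + 5 = 536)
F(h)/b(-3102, -1201) = 536/(√595) = 536*(√595/595) = 536*√595/595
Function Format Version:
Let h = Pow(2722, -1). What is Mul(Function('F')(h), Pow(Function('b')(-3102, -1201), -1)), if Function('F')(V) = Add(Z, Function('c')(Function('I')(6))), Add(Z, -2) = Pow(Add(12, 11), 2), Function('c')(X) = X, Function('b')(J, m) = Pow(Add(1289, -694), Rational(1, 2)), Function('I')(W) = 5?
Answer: Mul(Rational(536, 595), Pow(595, Rational(1, 2))) ≈ 21.974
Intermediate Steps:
Function('b')(J, m) = Pow(595, Rational(1, 2))
h = Rational(1, 2722) ≈ 0.00036738
Z = 531 (Z = Add(2, Pow(Add(12, 11), 2)) = Add(2, Pow(23, 2)) = Add(2, 529) = 531)
Function('F')(V) = 536 (Function('F')(V) = Add(531, 5) = 536)
Mul(Function('F')(h), Pow(Function('b')(-3102, -1201), -1)) = Mul(536, Pow(Pow(595, Rational(1, 2)), -1)) = Mul(536, Mul(Rational(1, 595), Pow(595, Rational(1, 2)))) = Mul(Rational(536, 595), Pow(595, Rational(1, 2)))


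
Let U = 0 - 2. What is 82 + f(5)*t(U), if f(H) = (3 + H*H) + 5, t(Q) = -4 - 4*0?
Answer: -50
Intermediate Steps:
U = -2
t(Q) = -4 (t(Q) = -4 + 0 = -4)
f(H) = 8 + H**2 (f(H) = (3 + H**2) + 5 = 8 + H**2)
82 + f(5)*t(U) = 82 + (8 + 5**2)*(-4) = 82 + (8 + 25)*(-4) = 82 + 33*(-4) = 82 - 132 = -50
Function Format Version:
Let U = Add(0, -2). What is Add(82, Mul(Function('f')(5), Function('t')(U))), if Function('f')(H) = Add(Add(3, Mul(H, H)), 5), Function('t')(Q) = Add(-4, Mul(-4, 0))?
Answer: -50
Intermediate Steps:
U = -2
Function('t')(Q) = -4 (Function('t')(Q) = Add(-4, 0) = -4)
Function('f')(H) = Add(8, Pow(H, 2)) (Function('f')(H) = Add(Add(3, Pow(H, 2)), 5) = Add(8, Pow(H, 2)))
Add(82, Mul(Function('f')(5), Function('t')(U))) = Add(82, Mul(Add(8, Pow(5, 2)), -4)) = Add(82, Mul(Add(8, 25), -4)) = Add(82, Mul(33, -4)) = Add(82, -132) = -50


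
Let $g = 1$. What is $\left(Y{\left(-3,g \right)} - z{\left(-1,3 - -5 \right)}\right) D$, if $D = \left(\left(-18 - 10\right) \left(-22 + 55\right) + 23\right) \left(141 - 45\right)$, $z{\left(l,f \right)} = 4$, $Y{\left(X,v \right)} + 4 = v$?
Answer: $605472$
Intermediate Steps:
$Y{\left(X,v \right)} = -4 + v$
$D = -86496$ ($D = \left(\left(-28\right) 33 + 23\right) \left(141 - 45\right) = \left(-924 + 23\right) \left(141 - 45\right) = \left(-901\right) 96 = -86496$)
$\left(Y{\left(-3,g \right)} - z{\left(-1,3 - -5 \right)}\right) D = \left(\left(-4 + 1\right) - 4\right) \left(-86496\right) = \left(-3 - 4\right) \left(-86496\right) = \left(-7\right) \left(-86496\right) = 605472$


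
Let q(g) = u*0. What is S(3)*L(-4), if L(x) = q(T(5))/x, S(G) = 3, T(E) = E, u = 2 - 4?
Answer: 0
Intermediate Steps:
u = -2
q(g) = 0 (q(g) = -2*0 = 0)
L(x) = 0 (L(x) = 0/x = 0)
S(3)*L(-4) = 3*0 = 0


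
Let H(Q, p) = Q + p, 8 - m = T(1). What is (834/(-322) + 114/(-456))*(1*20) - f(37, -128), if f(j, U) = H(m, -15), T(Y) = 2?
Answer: -7696/161 ≈ -47.801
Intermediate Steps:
m = 6 (m = 8 - 1*2 = 8 - 2 = 6)
f(j, U) = -9 (f(j, U) = 6 - 15 = -9)
(834/(-322) + 114/(-456))*(1*20) - f(37, -128) = (834/(-322) + 114/(-456))*(1*20) - 1*(-9) = (834*(-1/322) + 114*(-1/456))*20 + 9 = (-417/161 - 1/4)*20 + 9 = -1829/644*20 + 9 = -9145/161 + 9 = -7696/161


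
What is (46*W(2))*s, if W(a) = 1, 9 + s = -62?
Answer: -3266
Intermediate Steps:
s = -71 (s = -9 - 62 = -71)
(46*W(2))*s = (46*1)*(-71) = 46*(-71) = -3266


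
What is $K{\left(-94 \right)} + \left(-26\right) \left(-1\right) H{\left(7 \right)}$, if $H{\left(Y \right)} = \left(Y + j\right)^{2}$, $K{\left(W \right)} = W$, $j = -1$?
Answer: $842$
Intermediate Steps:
$H{\left(Y \right)} = \left(-1 + Y\right)^{2}$ ($H{\left(Y \right)} = \left(Y - 1\right)^{2} = \left(-1 + Y\right)^{2}$)
$K{\left(-94 \right)} + \left(-26\right) \left(-1\right) H{\left(7 \right)} = -94 + \left(-26\right) \left(-1\right) \left(-1 + 7\right)^{2} = -94 + 26 \cdot 6^{2} = -94 + 26 \cdot 36 = -94 + 936 = 842$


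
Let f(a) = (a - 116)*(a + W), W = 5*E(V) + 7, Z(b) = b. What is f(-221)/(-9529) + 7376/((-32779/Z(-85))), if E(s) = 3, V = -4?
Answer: 3776043763/312351091 ≈ 12.089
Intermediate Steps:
W = 22 (W = 5*3 + 7 = 15 + 7 = 22)
f(a) = (-116 + a)*(22 + a) (f(a) = (a - 116)*(a + 22) = (-116 + a)*(22 + a))
f(-221)/(-9529) + 7376/((-32779/Z(-85))) = (-2552 + (-221)² - 94*(-221))/(-9529) + 7376/((-32779/(-85))) = (-2552 + 48841 + 20774)*(-1/9529) + 7376/((-32779*(-1/85))) = 67063*(-1/9529) + 7376/(32779/85) = -67063/9529 + 7376*(85/32779) = -67063/9529 + 626960/32779 = 3776043763/312351091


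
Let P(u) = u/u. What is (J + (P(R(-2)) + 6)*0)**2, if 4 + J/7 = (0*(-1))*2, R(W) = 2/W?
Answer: 784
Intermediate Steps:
P(u) = 1
J = -28 (J = -28 + 7*((0*(-1))*2) = -28 + 7*(0*2) = -28 + 7*0 = -28 + 0 = -28)
(J + (P(R(-2)) + 6)*0)**2 = (-28 + (1 + 6)*0)**2 = (-28 + 7*0)**2 = (-28 + 0)**2 = (-28)**2 = 784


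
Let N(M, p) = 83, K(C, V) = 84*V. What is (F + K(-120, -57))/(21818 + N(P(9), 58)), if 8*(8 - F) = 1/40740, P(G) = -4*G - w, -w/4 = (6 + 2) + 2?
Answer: -1557897601/7137973920 ≈ -0.21825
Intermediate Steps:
w = -40 (w = -4*((6 + 2) + 2) = -4*(8 + 2) = -4*10 = -40)
P(G) = 40 - 4*G (P(G) = -4*G - 1*(-40) = -4*G + 40 = 40 - 4*G)
F = 2607359/325920 (F = 8 - ⅛/40740 = 8 - ⅛*1/40740 = 8 - 1/325920 = 2607359/325920 ≈ 8.0000)
(F + K(-120, -57))/(21818 + N(P(9), 58)) = (2607359/325920 + 84*(-57))/(21818 + 83) = (2607359/325920 - 4788)/21901 = -1557897601/325920*1/21901 = -1557897601/7137973920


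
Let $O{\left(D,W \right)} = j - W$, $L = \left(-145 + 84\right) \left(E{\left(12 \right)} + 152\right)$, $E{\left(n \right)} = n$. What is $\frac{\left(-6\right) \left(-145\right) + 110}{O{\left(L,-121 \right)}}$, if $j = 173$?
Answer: $\frac{10}{3} \approx 3.3333$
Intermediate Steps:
$L = -10004$ ($L = \left(-145 + 84\right) \left(12 + 152\right) = \left(-61\right) 164 = -10004$)
$O{\left(D,W \right)} = 173 - W$
$\frac{\left(-6\right) \left(-145\right) + 110}{O{\left(L,-121 \right)}} = \frac{\left(-6\right) \left(-145\right) + 110}{173 - -121} = \frac{870 + 110}{173 + 121} = \frac{980}{294} = 980 \cdot \frac{1}{294} = \frac{10}{3}$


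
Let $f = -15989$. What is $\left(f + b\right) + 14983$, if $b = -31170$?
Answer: $-32176$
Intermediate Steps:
$\left(f + b\right) + 14983 = \left(-15989 - 31170\right) + 14983 = -47159 + 14983 = -32176$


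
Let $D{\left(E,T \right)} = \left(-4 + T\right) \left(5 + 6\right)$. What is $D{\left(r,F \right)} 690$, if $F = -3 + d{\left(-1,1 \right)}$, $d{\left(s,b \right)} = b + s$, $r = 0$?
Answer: $-53130$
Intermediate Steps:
$F = -3$ ($F = -3 + \left(1 - 1\right) = -3 + 0 = -3$)
$D{\left(E,T \right)} = -44 + 11 T$ ($D{\left(E,T \right)} = \left(-4 + T\right) 11 = -44 + 11 T$)
$D{\left(r,F \right)} 690 = \left(-44 + 11 \left(-3\right)\right) 690 = \left(-44 - 33\right) 690 = \left(-77\right) 690 = -53130$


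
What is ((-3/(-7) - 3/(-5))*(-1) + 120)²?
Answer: 17338896/1225 ≈ 14154.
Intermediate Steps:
((-3/(-7) - 3/(-5))*(-1) + 120)² = ((-3*(-⅐) - 3*(-⅕))*(-1) + 120)² = ((3/7 + ⅗)*(-1) + 120)² = ((36/35)*(-1) + 120)² = (-36/35 + 120)² = (4164/35)² = 17338896/1225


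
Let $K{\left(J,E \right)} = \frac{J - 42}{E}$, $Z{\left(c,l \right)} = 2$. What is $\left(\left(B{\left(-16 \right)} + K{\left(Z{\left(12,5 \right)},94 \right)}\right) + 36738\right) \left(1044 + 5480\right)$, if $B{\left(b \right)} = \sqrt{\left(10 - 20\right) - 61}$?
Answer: $\frac{11264768984}{47} + 6524 i \sqrt{71} \approx 2.3968 \cdot 10^{8} + 54972.0 i$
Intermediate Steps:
$K{\left(J,E \right)} = \frac{-42 + J}{E}$
$B{\left(b \right)} = i \sqrt{71}$ ($B{\left(b \right)} = \sqrt{\left(10 - 20\right) - 61} = \sqrt{-10 - 61} = \sqrt{-71} = i \sqrt{71}$)
$\left(\left(B{\left(-16 \right)} + K{\left(Z{\left(12,5 \right)},94 \right)}\right) + 36738\right) \left(1044 + 5480\right) = \left(\left(i \sqrt{71} + \frac{-42 + 2}{94}\right) + 36738\right) \left(1044 + 5480\right) = \left(\left(i \sqrt{71} + \frac{1}{94} \left(-40\right)\right) + 36738\right) 6524 = \left(\left(i \sqrt{71} - \frac{20}{47}\right) + 36738\right) 6524 = \left(\left(- \frac{20}{47} + i \sqrt{71}\right) + 36738\right) 6524 = \left(\frac{1726666}{47} + i \sqrt{71}\right) 6524 = \frac{11264768984}{47} + 6524 i \sqrt{71}$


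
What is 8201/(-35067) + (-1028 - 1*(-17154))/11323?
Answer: 472630519/397063641 ≈ 1.1903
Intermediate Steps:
8201/(-35067) + (-1028 - 1*(-17154))/11323 = 8201*(-1/35067) + (-1028 + 17154)*(1/11323) = -8201/35067 + 16126*(1/11323) = -8201/35067 + 16126/11323 = 472630519/397063641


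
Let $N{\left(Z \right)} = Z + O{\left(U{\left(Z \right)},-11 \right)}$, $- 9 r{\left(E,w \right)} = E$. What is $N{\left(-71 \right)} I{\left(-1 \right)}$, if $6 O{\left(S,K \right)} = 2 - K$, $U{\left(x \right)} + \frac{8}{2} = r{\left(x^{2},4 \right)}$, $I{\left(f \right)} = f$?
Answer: $\frac{413}{6} \approx 68.833$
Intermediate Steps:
$r{\left(E,w \right)} = - \frac{E}{9}$
$U{\left(x \right)} = -4 - \frac{x^{2}}{9}$
$O{\left(S,K \right)} = \frac{1}{3} - \frac{K}{6}$ ($O{\left(S,K \right)} = \frac{2 - K}{6} = \frac{1}{3} - \frac{K}{6}$)
$N{\left(Z \right)} = \frac{13}{6} + Z$ ($N{\left(Z \right)} = Z + \left(\frac{1}{3} - - \frac{11}{6}\right) = Z + \left(\frac{1}{3} + \frac{11}{6}\right) = Z + \frac{13}{6} = \frac{13}{6} + Z$)
$N{\left(-71 \right)} I{\left(-1 \right)} = \left(\frac{13}{6} - 71\right) \left(-1\right) = \left(- \frac{413}{6}\right) \left(-1\right) = \frac{413}{6}$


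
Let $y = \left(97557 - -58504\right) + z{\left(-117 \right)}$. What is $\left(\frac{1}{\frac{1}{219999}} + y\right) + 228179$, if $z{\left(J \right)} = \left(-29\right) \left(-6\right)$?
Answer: $604413$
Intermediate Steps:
$z{\left(J \right)} = 174$
$y = 156235$ ($y = \left(97557 - -58504\right) + 174 = \left(97557 + 58504\right) + 174 = 156061 + 174 = 156235$)
$\left(\frac{1}{\frac{1}{219999}} + y\right) + 228179 = \left(\frac{1}{\frac{1}{219999}} + 156235\right) + 228179 = \left(219999 + 156235\right) + 228179 = 376234 + 228179 = 604413$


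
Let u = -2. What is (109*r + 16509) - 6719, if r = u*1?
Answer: 9572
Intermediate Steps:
r = -2 (r = -2*1 = -2)
(109*r + 16509) - 6719 = (109*(-2) + 16509) - 6719 = (-218 + 16509) - 6719 = 16291 - 6719 = 9572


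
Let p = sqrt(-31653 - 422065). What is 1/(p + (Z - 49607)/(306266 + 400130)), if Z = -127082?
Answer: -124812402844/226403184744380609 - 498995308816*I*sqrt(453718)/226403184744380609 ≈ -5.5128e-7 - 0.0014846*I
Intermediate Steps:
p = I*sqrt(453718) (p = sqrt(-453718) = I*sqrt(453718) ≈ 673.59*I)
1/(p + (Z - 49607)/(306266 + 400130)) = 1/(I*sqrt(453718) + (-127082 - 49607)/(306266 + 400130)) = 1/(I*sqrt(453718) - 176689/706396) = 1/(-176689/706396 + I*sqrt(453718))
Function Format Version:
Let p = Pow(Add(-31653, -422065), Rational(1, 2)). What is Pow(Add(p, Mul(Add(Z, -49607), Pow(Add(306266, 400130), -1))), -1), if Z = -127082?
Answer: Add(Rational(-124812402844, 226403184744380609), Mul(Rational(-498995308816, 226403184744380609), I, Pow(453718, Rational(1, 2)))) ≈ Add(-5.5128e-7, Mul(-0.0014846, I))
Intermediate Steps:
p = Mul(I, Pow(453718, Rational(1, 2))) (p = Pow(-453718, Rational(1, 2)) = Mul(I, Pow(453718, Rational(1, 2))) ≈ Mul(673.59, I))
Pow(Add(p, Mul(Add(Z, -49607), Pow(Add(306266, 400130), -1))), -1) = Pow(Add(Mul(I, Pow(453718, Rational(1, 2))), Mul(Add(-127082, -49607), Pow(Add(306266, 400130), -1))), -1) = Pow(Add(Mul(I, Pow(453718, Rational(1, 2))), Mul(-176689, Pow(706396, -1))), -1) = Pow(Add(Mul(I, Pow(453718, Rational(1, 2))), Mul(-176689, Rational(1, 706396))), -1) = Pow(Add(Mul(I, Pow(453718, Rational(1, 2))), Rational(-176689, 706396)), -1) = Pow(Add(Rational(-176689, 706396), Mul(I, Pow(453718, Rational(1, 2)))), -1)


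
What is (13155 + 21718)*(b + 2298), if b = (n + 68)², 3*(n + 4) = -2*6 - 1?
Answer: 1838609179/9 ≈ 2.0429e+8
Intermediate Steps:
n = -25/3 (n = -4 + (-2*6 - 1)/3 = -4 + (-12 - 1)/3 = -4 + (⅓)*(-13) = -4 - 13/3 = -25/3 ≈ -8.3333)
b = 32041/9 (b = (-25/3 + 68)² = (179/3)² = 32041/9 ≈ 3560.1)
(13155 + 21718)*(b + 2298) = (13155 + 21718)*(32041/9 + 2298) = 34873*(52723/9) = 1838609179/9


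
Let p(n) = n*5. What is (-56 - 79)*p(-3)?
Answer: 2025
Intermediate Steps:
p(n) = 5*n
(-56 - 79)*p(-3) = (-56 - 79)*(5*(-3)) = -135*(-15) = 2025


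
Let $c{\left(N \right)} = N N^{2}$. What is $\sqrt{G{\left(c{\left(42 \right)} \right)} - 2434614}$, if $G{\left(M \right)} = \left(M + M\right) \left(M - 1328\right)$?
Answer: $7 \sqrt{219976554} \approx 1.0382 \cdot 10^{5}$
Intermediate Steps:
$c{\left(N \right)} = N^{3}$
$G{\left(M \right)} = 2 M \left(-1328 + M\right)$
$\sqrt{G{\left(c{\left(42 \right)} \right)} - 2434614} = \sqrt{2 \cdot 42^{3} \left(-1328 + 42^{3}\right) - 2434614} = \sqrt{2 \cdot 74088 \left(-1328 + 74088\right) - 2434614} = \sqrt{2 \cdot 74088 \cdot 72760 - 2434614} = \sqrt{10781285760 - 2434614} = \sqrt{10778851146} = 7 \sqrt{219976554}$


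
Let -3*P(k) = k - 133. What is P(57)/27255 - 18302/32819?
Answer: -1493968786/2683445535 ≈ -0.55674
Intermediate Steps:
P(k) = 133/3 - k/3 (P(k) = -(k - 133)/3 = -(-133 + k)/3 = 133/3 - k/3)
P(57)/27255 - 18302/32819 = (133/3 - 1/3*57)/27255 - 18302/32819 = (133/3 - 19)*(1/27255) - 18302*1/32819 = (76/3)*(1/27255) - 18302/32819 = 76/81765 - 18302/32819 = -1493968786/2683445535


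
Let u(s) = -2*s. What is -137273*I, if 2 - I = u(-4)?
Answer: 823638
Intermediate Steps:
I = -6 (I = 2 - (-2)*(-4) = 2 - 1*8 = 2 - 8 = -6)
-137273*I = -137273*(-6) = 823638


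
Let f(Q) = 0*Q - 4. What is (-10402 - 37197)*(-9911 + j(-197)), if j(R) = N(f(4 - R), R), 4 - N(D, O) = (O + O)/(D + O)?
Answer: 94802975899/201 ≈ 4.7166e+8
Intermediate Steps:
f(Q) = -4 (f(Q) = 0 - 4 = -4)
N(D, O) = 4 - 2*O/(D + O) (N(D, O) = 4 - (O + O)/(D + O) = 4 - 2*O/(D + O))
j(R) = 2*(-8 + R)/(-4 + R) (j(R) = 2*(R + 2*(-4))/(-4 + R) = 2*(R - 8)/(-4 + R) = 2*(-8 + R)/(-4 + R))
(-10402 - 37197)*(-9911 + j(-197)) = (-10402 - 37197)*(-9911 + 2*(-8 - 197)/(-4 - 197)) = -47599*(-9911 + 2*(-205)/(-201)) = -47599*(-9911 + 2*(-1/201)*(-205)) = -47599*(-9911 + 410/201) = -47599*(-1991701/201) = 94802975899/201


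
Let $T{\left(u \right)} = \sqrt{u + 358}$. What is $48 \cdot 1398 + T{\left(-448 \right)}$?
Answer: $67104 + 3 i \sqrt{10} \approx 67104.0 + 9.4868 i$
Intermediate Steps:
$T{\left(u \right)} = \sqrt{358 + u}$
$48 \cdot 1398 + T{\left(-448 \right)} = 48 \cdot 1398 + \sqrt{358 - 448} = 67104 + \sqrt{-90} = 67104 + 3 i \sqrt{10}$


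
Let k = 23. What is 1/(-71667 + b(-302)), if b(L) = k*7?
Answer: -1/71506 ≈ -1.3985e-5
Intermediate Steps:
b(L) = 161 (b(L) = 23*7 = 161)
1/(-71667 + b(-302)) = 1/(-71667 + 161) = 1/(-71506) = -1/71506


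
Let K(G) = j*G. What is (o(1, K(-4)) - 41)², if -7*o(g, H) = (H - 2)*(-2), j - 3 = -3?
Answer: 84681/49 ≈ 1728.2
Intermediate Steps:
j = 0 (j = 3 - 3 = 0)
K(G) = 0 (K(G) = 0*G = 0)
o(g, H) = -4/7 + 2*H/7 (o(g, H) = -(H - 2)*(-2)/7 = -(-2 + H)*(-2)/7 = -(4 - 2*H)/7 = -4/7 + 2*H/7)
(o(1, K(-4)) - 41)² = ((-4/7 + (2/7)*0) - 41)² = ((-4/7 + 0) - 41)² = (-4/7 - 41)² = (-291/7)² = 84681/49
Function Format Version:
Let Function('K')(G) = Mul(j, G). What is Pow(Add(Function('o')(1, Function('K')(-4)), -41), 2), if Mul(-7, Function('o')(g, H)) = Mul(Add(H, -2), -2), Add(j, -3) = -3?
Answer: Rational(84681, 49) ≈ 1728.2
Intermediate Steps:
j = 0 (j = Add(3, -3) = 0)
Function('K')(G) = 0 (Function('K')(G) = Mul(0, G) = 0)
Function('o')(g, H) = Add(Rational(-4, 7), Mul(Rational(2, 7), H)) (Function('o')(g, H) = Mul(Rational(-1, 7), Mul(Add(H, -2), -2)) = Mul(Rational(-1, 7), Mul(Add(-2, H), -2)) = Mul(Rational(-1, 7), Add(4, Mul(-2, H))) = Add(Rational(-4, 7), Mul(Rational(2, 7), H)))
Pow(Add(Function('o')(1, Function('K')(-4)), -41), 2) = Pow(Add(Add(Rational(-4, 7), Mul(Rational(2, 7), 0)), -41), 2) = Pow(Add(Add(Rational(-4, 7), 0), -41), 2) = Pow(Add(Rational(-4, 7), -41), 2) = Pow(Rational(-291, 7), 2) = Rational(84681, 49)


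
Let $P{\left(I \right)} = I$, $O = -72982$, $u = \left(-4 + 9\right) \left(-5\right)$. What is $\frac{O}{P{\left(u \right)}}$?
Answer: $\frac{72982}{25} \approx 2919.3$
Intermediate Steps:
$u = -25$ ($u = 5 \left(-5\right) = -25$)
$\frac{O}{P{\left(u \right)}} = - \frac{72982}{-25} = \left(-72982\right) \left(- \frac{1}{25}\right) = \frac{72982}{25}$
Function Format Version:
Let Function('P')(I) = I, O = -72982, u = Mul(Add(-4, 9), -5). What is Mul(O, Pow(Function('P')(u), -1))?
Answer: Rational(72982, 25) ≈ 2919.3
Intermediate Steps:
u = -25 (u = Mul(5, -5) = -25)
Mul(O, Pow(Function('P')(u), -1)) = Mul(-72982, Pow(-25, -1)) = Mul(-72982, Rational(-1, 25)) = Rational(72982, 25)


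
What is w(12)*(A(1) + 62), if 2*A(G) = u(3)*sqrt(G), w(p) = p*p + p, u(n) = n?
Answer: 9906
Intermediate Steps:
w(p) = p + p**2 (w(p) = p**2 + p = p + p**2)
A(G) = 3*sqrt(G)/2 (A(G) = (3*sqrt(G))/2 = 3*sqrt(G)/2)
w(12)*(A(1) + 62) = (12*(1 + 12))*(3*sqrt(1)/2 + 62) = (12*13)*((3/2)*1 + 62) = 156*(3/2 + 62) = 156*(127/2) = 9906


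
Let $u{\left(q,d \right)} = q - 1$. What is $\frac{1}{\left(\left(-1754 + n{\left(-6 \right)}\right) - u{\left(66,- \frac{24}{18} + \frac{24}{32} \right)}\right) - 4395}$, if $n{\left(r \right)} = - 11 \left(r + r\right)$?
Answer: $- \frac{1}{6082} \approx -0.00016442$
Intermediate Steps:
$n{\left(r \right)} = - 22 r$ ($n{\left(r \right)} = - 11 \cdot 2 r = - 22 r$)
$u{\left(q,d \right)} = -1 + q$
$\frac{1}{\left(\left(-1754 + n{\left(-6 \right)}\right) - u{\left(66,- \frac{24}{18} + \frac{24}{32} \right)}\right) - 4395} = \frac{1}{\left(\left(-1754 - -132\right) - \left(-1 + 66\right)\right) - 4395} = \frac{1}{\left(\left(-1754 + 132\right) - 65\right) - 4395} = \frac{1}{\left(-1622 - 65\right) - 4395} = \frac{1}{-1687 - 4395} = \frac{1}{-6082} = - \frac{1}{6082}$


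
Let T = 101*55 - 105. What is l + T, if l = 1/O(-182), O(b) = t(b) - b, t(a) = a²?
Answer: 181517701/33306 ≈ 5450.0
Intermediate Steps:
O(b) = b² - b
l = 1/33306 (l = 1/(-182*(-1 - 182)) = 1/(-182*(-183)) = 1/33306 ≈ 3.0025e-5)
T = 5450 (T = 5555 - 105 = 5450)
l + T = 1/33306 + 5450 = 181517701/33306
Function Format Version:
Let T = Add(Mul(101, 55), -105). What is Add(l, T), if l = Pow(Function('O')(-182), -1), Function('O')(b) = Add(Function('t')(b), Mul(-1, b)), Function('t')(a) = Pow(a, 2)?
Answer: Rational(181517701, 33306) ≈ 5450.0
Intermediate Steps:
Function('O')(b) = Add(Pow(b, 2), Mul(-1, b))
l = Rational(1, 33306) (l = Pow(Mul(-182, Add(-1, -182)), -1) = Pow(Mul(-182, -183), -1) = Pow(33306, -1) = Rational(1, 33306) ≈ 3.0025e-5)
T = 5450 (T = Add(5555, -105) = 5450)
Add(l, T) = Add(Rational(1, 33306), 5450) = Rational(181517701, 33306)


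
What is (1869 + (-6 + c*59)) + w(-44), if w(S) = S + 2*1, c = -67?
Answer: -2132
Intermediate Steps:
w(S) = 2 + S (w(S) = S + 2 = 2 + S)
(1869 + (-6 + c*59)) + w(-44) = (1869 + (-6 - 67*59)) + (2 - 44) = (1869 + (-6 - 3953)) - 42 = (1869 - 3959) - 42 = -2090 - 42 = -2132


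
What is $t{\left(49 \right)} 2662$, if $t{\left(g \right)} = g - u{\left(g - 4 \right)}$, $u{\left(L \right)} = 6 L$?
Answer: $-588302$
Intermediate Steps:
$t{\left(g \right)} = 24 - 5 g$ ($t{\left(g \right)} = g - 6 \left(g - 4\right) = g - 6 \left(-4 + g\right) = g - \left(-24 + 6 g\right) = 24 - 5 g$)
$t{\left(49 \right)} 2662 = \left(24 - 245\right) 2662 = \left(-221\right) 2662 = -588302$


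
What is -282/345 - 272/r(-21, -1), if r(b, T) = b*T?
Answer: -33254/2415 ≈ -13.770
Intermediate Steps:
r(b, T) = T*b
-282/345 - 272/r(-21, -1) = -282/345 - 272/((-1*(-21))) = -282*1/345 - 272/21 = -94/115 - 272*1/21 = -94/115 - 272/21 = -33254/2415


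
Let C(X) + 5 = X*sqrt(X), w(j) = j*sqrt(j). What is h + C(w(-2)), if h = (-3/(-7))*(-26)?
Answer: -113/7 - 4*(-2)**(1/4) ≈ -19.506 - 3.3636*I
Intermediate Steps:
w(j) = j**(3/2)
C(X) = -5 + X**(3/2) (C(X) = -5 + X*sqrt(X) = -5 + X**(3/2))
h = -78/7 (h = -1/7*(-3)*(-26) = (3/7)*(-26) = -78/7 ≈ -11.143)
h + C(w(-2)) = -78/7 + (-5 + ((-2)**(3/2))**(3/2)) = -78/7 + (-5 + (-2*I*sqrt(2))**(3/2)) = -78/7 + (-5 + 4*2**(1/4)*(-I)**(3/2)) = -113/7 + 4*2**(1/4)*(-I)**(3/2)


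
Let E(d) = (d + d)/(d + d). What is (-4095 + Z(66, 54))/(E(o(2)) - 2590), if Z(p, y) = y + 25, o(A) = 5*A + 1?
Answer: 4016/2589 ≈ 1.5512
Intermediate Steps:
o(A) = 1 + 5*A
Z(p, y) = 25 + y
E(d) = 1 (E(d) = (2*d)/((2*d)) = (2*d)*(1/(2*d)) = 1)
(-4095 + Z(66, 54))/(E(o(2)) - 2590) = (-4095 + (25 + 54))/(1 - 2590) = (-4095 + 79)/(-2589) = -4016*(-1/2589) = 4016/2589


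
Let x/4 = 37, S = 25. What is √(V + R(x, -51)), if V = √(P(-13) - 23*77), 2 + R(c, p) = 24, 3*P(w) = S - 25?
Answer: √(22 + I*√1771) ≈ 5.8944 + 3.5698*I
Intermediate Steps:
x = 148 (x = 4*37 = 148)
P(w) = 0 (P(w) = (25 - 25)/3 = (⅓)*0 = 0)
R(c, p) = 22 (R(c, p) = -2 + 24 = 22)
V = I*√1771 (V = √(0 - 23*77) = √(0 - 1771) = √(-1771) = I*√1771 ≈ 42.083*I)
√(V + R(x, -51)) = √(I*√1771 + 22) = √(22 + I*√1771)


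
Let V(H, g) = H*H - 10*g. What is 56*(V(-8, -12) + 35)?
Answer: 12264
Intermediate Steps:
V(H, g) = H² - 10*g
56*(V(-8, -12) + 35) = 56*(((-8)² - 10*(-12)) + 35) = 56*((64 + 120) + 35) = 56*(184 + 35) = 56*219 = 12264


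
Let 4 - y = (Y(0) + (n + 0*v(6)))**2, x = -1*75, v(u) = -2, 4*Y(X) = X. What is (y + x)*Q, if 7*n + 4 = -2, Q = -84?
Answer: 42180/7 ≈ 6025.7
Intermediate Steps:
Y(X) = X/4
n = -6/7 (n = -4/7 + (1/7)*(-2) = -4/7 - 2/7 = -6/7 ≈ -0.85714)
x = -75
y = 160/49 (y = 4 - ((1/4)*0 + (-6/7 + 0*(-2)))**2 = 4 - (0 + (-6/7 + 0))**2 = 4 - (0 - 6/7)**2 = 4 - (-6/7)**2 = 4 - 1*36/49 = 4 - 36/49 = 160/49 ≈ 3.2653)
(y + x)*Q = (160/49 - 75)*(-84) = -3515/49*(-84) = 42180/7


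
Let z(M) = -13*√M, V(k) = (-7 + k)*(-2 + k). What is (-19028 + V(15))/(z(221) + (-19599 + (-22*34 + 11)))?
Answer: 384838464/413515547 - 246012*√221/413515547 ≈ 0.92181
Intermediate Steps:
(-19028 + V(15))/(z(221) + (-19599 + (-22*34 + 11))) = (-19028 + (14 + 15² - 9*15))/(-13*√221 + (-19599 + (-22*34 + 11))) = (-19028 + (14 + 225 - 135))/(-13*√221 + (-19599 + (-748 + 11))) = (-19028 + 104)/(-13*√221 + (-19599 - 737)) = -18924/(-13*√221 - 20336) = -18924/(-20336 - 13*√221)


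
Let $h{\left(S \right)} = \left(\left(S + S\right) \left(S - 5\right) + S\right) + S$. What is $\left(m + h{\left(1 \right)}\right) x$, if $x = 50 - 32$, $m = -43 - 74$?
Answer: $-2214$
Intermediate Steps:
$h{\left(S \right)} = 2 S + 2 S \left(-5 + S\right)$ ($h{\left(S \right)} = \left(2 S \left(-5 + S\right) + S\right) + S = \left(S + 2 S \left(-5 + S\right)\right) + S = 2 S + 2 S \left(-5 + S\right)$)
$m = -117$
$x = 18$ ($x = 50 - 32 = 18$)
$\left(m + h{\left(1 \right)}\right) x = \left(-117 + 2 \cdot 1 \left(-4 + 1\right)\right) 18 = \left(-117 + 2 \cdot 1 \left(-3\right)\right) 18 = \left(-117 - 6\right) 18 = \left(-123\right) 18 = -2214$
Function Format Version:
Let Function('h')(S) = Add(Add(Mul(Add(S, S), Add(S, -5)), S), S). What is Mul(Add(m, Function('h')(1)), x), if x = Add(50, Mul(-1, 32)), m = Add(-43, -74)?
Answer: -2214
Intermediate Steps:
Function('h')(S) = Add(Mul(2, S), Mul(2, S, Add(-5, S))) (Function('h')(S) = Add(Add(Mul(Mul(2, S), Add(-5, S)), S), S) = Add(Add(Mul(2, S, Add(-5, S)), S), S) = Add(Add(S, Mul(2, S, Add(-5, S))), S) = Add(Mul(2, S), Mul(2, S, Add(-5, S))))
m = -117
x = 18 (x = Add(50, -32) = 18)
Mul(Add(m, Function('h')(1)), x) = Mul(Add(-117, Mul(2, 1, Add(-4, 1))), 18) = Mul(Add(-117, Mul(2, 1, -3)), 18) = Mul(Add(-117, -6), 18) = Mul(-123, 18) = -2214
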